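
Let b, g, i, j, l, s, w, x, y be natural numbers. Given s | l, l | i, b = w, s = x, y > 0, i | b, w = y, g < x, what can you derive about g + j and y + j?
g + j < y + j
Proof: From b = w and w = y, b = y. l | i and i | b, hence l | b. From b = y, l | y. Since s | l, s | y. y > 0, so s ≤ y. s = x, so x ≤ y. Since g < x, g < y. Then g + j < y + j.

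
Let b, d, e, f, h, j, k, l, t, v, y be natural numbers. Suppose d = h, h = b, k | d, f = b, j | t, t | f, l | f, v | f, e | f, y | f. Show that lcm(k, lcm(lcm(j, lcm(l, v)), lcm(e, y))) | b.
Because d = h and h = b, d = b. Since k | d, k | b. j | t and t | f, thus j | f. Since l | f and v | f, lcm(l, v) | f. j | f, so lcm(j, lcm(l, v)) | f. Since e | f and y | f, lcm(e, y) | f. lcm(j, lcm(l, v)) | f, so lcm(lcm(j, lcm(l, v)), lcm(e, y)) | f. f = b, so lcm(lcm(j, lcm(l, v)), lcm(e, y)) | b. Since k | b, lcm(k, lcm(lcm(j, lcm(l, v)), lcm(e, y))) | b.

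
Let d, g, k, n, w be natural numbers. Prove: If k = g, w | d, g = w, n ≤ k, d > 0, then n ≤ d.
Because k = g and n ≤ k, n ≤ g. Since g = w, n ≤ w. Since w | d and d > 0, w ≤ d. Since n ≤ w, n ≤ d.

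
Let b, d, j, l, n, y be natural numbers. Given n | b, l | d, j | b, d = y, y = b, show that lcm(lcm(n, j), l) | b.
Since n | b and j | b, lcm(n, j) | b. d = y and l | d, therefore l | y. y = b, so l | b. lcm(n, j) | b, so lcm(lcm(n, j), l) | b.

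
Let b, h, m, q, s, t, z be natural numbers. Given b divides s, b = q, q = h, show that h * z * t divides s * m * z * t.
From b = q and q = h, b = h. From b divides s, h divides s. Then h divides s * m. Then h * z divides s * m * z. Then h * z * t divides s * m * z * t.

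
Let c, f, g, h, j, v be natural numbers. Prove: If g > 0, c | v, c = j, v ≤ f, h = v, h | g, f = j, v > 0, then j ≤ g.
Because f = j and v ≤ f, v ≤ j. c = j and c | v, hence j | v. v > 0, so j ≤ v. v ≤ j, so v = j. h = v and h | g, so v | g. Since g > 0, v ≤ g. v = j, so j ≤ g.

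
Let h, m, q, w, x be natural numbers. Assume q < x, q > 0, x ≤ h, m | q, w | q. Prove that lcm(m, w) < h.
m | q and w | q, therefore lcm(m, w) | q. q > 0, so lcm(m, w) ≤ q. q < x, so lcm(m, w) < x. Since x ≤ h, lcm(m, w) < h.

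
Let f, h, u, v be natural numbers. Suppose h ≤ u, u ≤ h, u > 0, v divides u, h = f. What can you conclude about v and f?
v ≤ f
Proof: u ≤ h and h ≤ u, therefore u = h. v divides u and u > 0, so v ≤ u. From u = h, v ≤ h. Since h = f, v ≤ f.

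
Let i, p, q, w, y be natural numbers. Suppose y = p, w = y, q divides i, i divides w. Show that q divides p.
w = y and y = p, hence w = p. Since i divides w, i divides p. Since q divides i, q divides p.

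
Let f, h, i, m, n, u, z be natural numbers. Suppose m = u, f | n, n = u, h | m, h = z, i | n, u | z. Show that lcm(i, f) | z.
From h = z and h | m, z | m. m = u, so z | u. Since u | z, u = z. n = u, so n = z. i | n and f | n, so lcm(i, f) | n. n = z, so lcm(i, f) | z.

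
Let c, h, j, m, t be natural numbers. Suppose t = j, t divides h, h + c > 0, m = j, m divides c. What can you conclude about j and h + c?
j ≤ h + c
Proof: t = j and t divides h, so j divides h. m = j and m divides c, so j divides c. Since j divides h, j divides h + c. h + c > 0, so j ≤ h + c.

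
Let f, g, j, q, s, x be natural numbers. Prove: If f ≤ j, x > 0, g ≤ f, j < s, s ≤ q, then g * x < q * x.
g ≤ f and f ≤ j, therefore g ≤ j. Because j < s and s ≤ q, j < q. Since g ≤ j, g < q. Since x > 0, g * x < q * x.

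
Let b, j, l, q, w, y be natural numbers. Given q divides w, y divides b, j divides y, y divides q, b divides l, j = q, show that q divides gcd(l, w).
Since j = q and j divides y, q divides y. y divides q, so y = q. Since y divides b and b divides l, y divides l. y = q, so q divides l. From q divides w, q divides gcd(l, w).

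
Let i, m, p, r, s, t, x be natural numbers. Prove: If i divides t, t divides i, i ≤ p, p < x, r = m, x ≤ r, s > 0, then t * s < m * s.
Since i divides t and t divides i, i = t. i ≤ p and p < x, therefore i < x. r = m and x ≤ r, hence x ≤ m. i < x, so i < m. Since i = t, t < m. Since s > 0, by multiplying by a positive, t * s < m * s.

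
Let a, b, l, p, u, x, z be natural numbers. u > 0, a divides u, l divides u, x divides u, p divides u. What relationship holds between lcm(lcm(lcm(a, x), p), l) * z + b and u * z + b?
lcm(lcm(lcm(a, x), p), l) * z + b ≤ u * z + b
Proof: From a divides u and x divides u, lcm(a, x) divides u. Since p divides u, lcm(lcm(a, x), p) divides u. Since l divides u, lcm(lcm(lcm(a, x), p), l) divides u. From u > 0, lcm(lcm(lcm(a, x), p), l) ≤ u. By multiplying by a non-negative, lcm(lcm(lcm(a, x), p), l) * z ≤ u * z. Then lcm(lcm(lcm(a, x), p), l) * z + b ≤ u * z + b.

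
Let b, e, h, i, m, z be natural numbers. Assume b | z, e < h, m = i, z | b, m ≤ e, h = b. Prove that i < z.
b | z and z | b, thus b = z. Since h = b, h = z. m = i and m ≤ e, so i ≤ e. e < h, so i < h. h = z, so i < z.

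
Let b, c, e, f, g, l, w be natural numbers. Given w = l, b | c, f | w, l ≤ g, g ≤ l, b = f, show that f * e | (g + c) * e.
l ≤ g and g ≤ l, so l = g. Since w = l, w = g. Since f | w, f | g. b = f and b | c, therefore f | c. f | g, so f | g + c. Then f * e | (g + c) * e.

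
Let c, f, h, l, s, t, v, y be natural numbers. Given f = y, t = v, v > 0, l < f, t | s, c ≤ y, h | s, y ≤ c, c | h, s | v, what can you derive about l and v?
l < v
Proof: y ≤ c and c ≤ y, therefore y = c. f = y, so f = c. l < f, so l < c. Because t = v and t | s, v | s. Since s | v, s = v. From c | h and h | s, c | s. s = v, so c | v. v > 0, so c ≤ v. Since l < c, l < v.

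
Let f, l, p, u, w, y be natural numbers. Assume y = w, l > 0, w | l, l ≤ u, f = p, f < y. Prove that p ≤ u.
y = w and f < y, so f < w. f = p, so p < w. Since w | l and l > 0, w ≤ l. l ≤ u, so w ≤ u. p < w, so p < u. Then p ≤ u.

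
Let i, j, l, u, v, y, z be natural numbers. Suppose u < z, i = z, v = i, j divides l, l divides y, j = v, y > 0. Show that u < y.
j = v and v = i, so j = i. Because j divides l and l divides y, j divides y. Since j = i, i divides y. Because i = z, z divides y. y > 0, so z ≤ y. u < z, so u < y.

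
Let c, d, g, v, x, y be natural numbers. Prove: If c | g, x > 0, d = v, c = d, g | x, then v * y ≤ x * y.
c | g and g | x, thus c | x. Because c = d, d | x. Since x > 0, d ≤ x. Since d = v, v ≤ x. Then v * y ≤ x * y.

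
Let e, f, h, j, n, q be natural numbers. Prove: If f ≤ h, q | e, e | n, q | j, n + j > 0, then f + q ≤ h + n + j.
q | e and e | n, hence q | n. Since q | j, q | n + j. Because n + j > 0, q ≤ n + j. Since f ≤ h, f + q ≤ h + n + j.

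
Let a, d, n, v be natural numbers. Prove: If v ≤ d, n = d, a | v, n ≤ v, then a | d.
n = d and n ≤ v, thus d ≤ v. v ≤ d, so v = d. Since a | v, a | d.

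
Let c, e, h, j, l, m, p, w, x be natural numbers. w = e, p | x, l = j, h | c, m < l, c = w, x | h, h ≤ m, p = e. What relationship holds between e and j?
e < j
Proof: c = w and h | c, hence h | w. w = e, so h | e. p = e and p | x, thus e | x. Since x | h, e | h. Since h | e, h = e. Because l = j and m < l, m < j. Since h ≤ m, h < j. Since h = e, e < j.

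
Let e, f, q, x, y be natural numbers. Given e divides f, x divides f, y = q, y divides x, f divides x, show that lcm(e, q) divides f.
x divides f and f divides x, so x = f. From y = q and y divides x, q divides x. x = f, so q divides f. Since e divides f, lcm(e, q) divides f.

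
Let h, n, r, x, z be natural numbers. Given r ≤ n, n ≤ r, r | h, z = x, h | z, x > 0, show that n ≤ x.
Since r ≤ n and n ≤ r, r = n. Because z = x and h | z, h | x. Since r | h, r | x. r = n, so n | x. Since x > 0, n ≤ x.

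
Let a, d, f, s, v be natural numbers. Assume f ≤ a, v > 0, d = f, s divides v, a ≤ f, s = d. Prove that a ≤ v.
s = d and d = f, thus s = f. f ≤ a and a ≤ f, therefore f = a. s = f, so s = a. s divides v, so a divides v. v > 0, so a ≤ v.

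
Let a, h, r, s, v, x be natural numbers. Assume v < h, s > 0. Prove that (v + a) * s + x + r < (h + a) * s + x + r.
v < h, so v + a < h + a. Combined with s > 0, by multiplying by a positive, (v + a) * s < (h + a) * s. Then (v + a) * s + x < (h + a) * s + x. Then (v + a) * s + x + r < (h + a) * s + x + r.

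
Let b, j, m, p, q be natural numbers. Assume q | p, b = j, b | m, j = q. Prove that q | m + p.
Because b = j and j = q, b = q. Since b | m, q | m. Since q | p, q | m + p.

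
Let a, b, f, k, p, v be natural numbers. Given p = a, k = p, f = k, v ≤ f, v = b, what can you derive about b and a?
b ≤ a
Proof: From f = k and k = p, f = p. Since p = a, f = a. v = b and v ≤ f, hence b ≤ f. Since f = a, b ≤ a.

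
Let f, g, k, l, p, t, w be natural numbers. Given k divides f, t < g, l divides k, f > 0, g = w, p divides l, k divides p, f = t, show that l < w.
k divides p and p divides l, therefore k divides l. l divides k, so k = l. k divides f and f > 0, hence k ≤ f. k = l, so l ≤ f. f = t, so l ≤ t. From g = w and t < g, t < w. Because l ≤ t, l < w.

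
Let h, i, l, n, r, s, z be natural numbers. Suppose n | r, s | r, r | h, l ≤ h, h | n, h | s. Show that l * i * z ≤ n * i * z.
h | s and s | r, therefore h | r. r | h, so r = h. n | r, so n | h. h | n, so h = n. From l ≤ h, l ≤ n. Then l * i ≤ n * i. Then l * i * z ≤ n * i * z.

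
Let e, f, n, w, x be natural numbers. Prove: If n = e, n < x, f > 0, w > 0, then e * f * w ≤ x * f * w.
n = e and n < x, hence e < x. Since f > 0, e * f < x * f. w > 0, so e * f * w < x * f * w. Then e * f * w ≤ x * f * w.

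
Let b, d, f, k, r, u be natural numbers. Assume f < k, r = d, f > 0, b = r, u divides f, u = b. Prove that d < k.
Because u = b and u divides f, b divides f. Since b = r, r divides f. f > 0, so r ≤ f. Since r = d, d ≤ f. f < k, so d < k.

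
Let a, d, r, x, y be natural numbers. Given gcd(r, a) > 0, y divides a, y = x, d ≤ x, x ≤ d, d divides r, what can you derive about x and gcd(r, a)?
x ≤ gcd(r, a)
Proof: From d ≤ x and x ≤ d, d = x. d divides r, so x divides r. y = x and y divides a, thus x divides a. Because x divides r, x divides gcd(r, a). gcd(r, a) > 0, so x ≤ gcd(r, a).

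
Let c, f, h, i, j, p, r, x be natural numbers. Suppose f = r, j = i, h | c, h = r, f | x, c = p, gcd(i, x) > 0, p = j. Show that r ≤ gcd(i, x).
From p = j and j = i, p = i. c = p and h | c, therefore h | p. h = r, so r | p. Because p = i, r | i. f = r and f | x, thus r | x. From r | i, r | gcd(i, x). gcd(i, x) > 0, so r ≤ gcd(i, x).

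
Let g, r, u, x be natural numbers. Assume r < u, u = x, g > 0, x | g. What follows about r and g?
r < g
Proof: Because u = x and r < u, r < x. From x | g and g > 0, x ≤ g. From r < x, r < g.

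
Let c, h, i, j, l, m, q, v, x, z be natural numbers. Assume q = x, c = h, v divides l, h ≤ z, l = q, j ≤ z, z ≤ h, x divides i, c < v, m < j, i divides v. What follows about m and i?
m < i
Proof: m < j and j ≤ z, therefore m < z. l = q and v divides l, so v divides q. q = x, so v divides x. x divides i, so v divides i. Since i divides v, v = i. h ≤ z and z ≤ h, hence h = z. Because c = h and c < v, h < v. h = z, so z < v. v = i, so z < i. m < z, so m < i.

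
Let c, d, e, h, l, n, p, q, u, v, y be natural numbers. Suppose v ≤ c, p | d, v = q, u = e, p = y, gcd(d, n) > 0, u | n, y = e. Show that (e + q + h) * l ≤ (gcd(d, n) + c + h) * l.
From p = y and y = e, p = e. p | d, so e | d. Because u = e and u | n, e | n. e | d, so e | gcd(d, n). gcd(d, n) > 0, so e ≤ gcd(d, n). v = q and v ≤ c, hence q ≤ c. From e ≤ gcd(d, n), e + q ≤ gcd(d, n) + c. Then e + q + h ≤ gcd(d, n) + c + h. Then (e + q + h) * l ≤ (gcd(d, n) + c + h) * l.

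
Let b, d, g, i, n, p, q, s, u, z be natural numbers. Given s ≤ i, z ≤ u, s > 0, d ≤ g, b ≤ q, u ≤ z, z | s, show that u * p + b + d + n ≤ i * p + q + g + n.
Since z ≤ u and u ≤ z, z = u. z | s and s > 0, therefore z ≤ s. Since z = u, u ≤ s. s ≤ i, so u ≤ i. Then u * p ≤ i * p. From b ≤ q and d ≤ g, b + d ≤ q + g. u * p ≤ i * p, so u * p + b + d ≤ i * p + q + g. Then u * p + b + d + n ≤ i * p + q + g + n.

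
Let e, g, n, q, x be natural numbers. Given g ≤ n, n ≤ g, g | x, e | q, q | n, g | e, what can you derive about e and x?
e | x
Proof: n ≤ g and g ≤ n, so n = g. Since e | q and q | n, e | n. Since n = g, e | g. g | e, so g = e. Since g | x, e | x.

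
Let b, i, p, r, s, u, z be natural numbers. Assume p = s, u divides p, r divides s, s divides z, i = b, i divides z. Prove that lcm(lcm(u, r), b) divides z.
From p = s and u divides p, u divides s. r divides s, so lcm(u, r) divides s. s divides z, so lcm(u, r) divides z. i = b and i divides z, therefore b divides z. Since lcm(u, r) divides z, lcm(lcm(u, r), b) divides z.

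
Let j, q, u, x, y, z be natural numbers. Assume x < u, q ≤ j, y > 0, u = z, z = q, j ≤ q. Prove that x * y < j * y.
Since u = z and z = q, u = q. q ≤ j and j ≤ q, therefore q = j. From u = q, u = j. Since x < u, x < j. Since y > 0, by multiplying by a positive, x * y < j * y.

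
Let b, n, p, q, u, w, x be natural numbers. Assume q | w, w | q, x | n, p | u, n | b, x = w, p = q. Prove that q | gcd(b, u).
w | q and q | w, thus w = q. x = w, so x = q. From x | n and n | b, x | b. x = q, so q | b. p = q and p | u, hence q | u. Because q | b, q | gcd(b, u).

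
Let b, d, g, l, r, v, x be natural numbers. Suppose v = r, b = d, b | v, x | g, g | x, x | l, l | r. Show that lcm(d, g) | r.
Because b = d and b | v, d | v. Since v = r, d | r. From x | g and g | x, x = g. Because x | l and l | r, x | r. x = g, so g | r. Because d | r, lcm(d, g) | r.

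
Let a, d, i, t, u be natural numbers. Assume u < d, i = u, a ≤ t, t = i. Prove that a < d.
t = i and a ≤ t, therefore a ≤ i. Since i = u, a ≤ u. u < d, so a < d.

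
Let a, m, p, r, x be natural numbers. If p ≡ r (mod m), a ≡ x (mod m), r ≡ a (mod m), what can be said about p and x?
p ≡ x (mod m)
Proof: Because p ≡ r (mod m) and r ≡ a (mod m), p ≡ a (mod m). Since a ≡ x (mod m), p ≡ x (mod m).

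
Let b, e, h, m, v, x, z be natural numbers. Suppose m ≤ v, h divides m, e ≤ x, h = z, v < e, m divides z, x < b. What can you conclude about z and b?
z < b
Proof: h = z and h divides m, therefore z divides m. Since m divides z, m = z. m ≤ v and v < e, hence m < e. Since m = z, z < e. Because e ≤ x and x < b, e < b. z < e, so z < b.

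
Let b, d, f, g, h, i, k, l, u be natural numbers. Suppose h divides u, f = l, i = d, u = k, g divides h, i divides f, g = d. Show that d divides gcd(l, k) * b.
i = d and i divides f, therefore d divides f. Since f = l, d divides l. g = d and g divides h, therefore d divides h. u = k and h divides u, therefore h divides k. d divides h, so d divides k. d divides l, so d divides gcd(l, k). Then d divides gcd(l, k) * b.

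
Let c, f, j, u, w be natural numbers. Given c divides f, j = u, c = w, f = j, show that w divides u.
From f = j and j = u, f = u. Since c divides f, c divides u. c = w, so w divides u.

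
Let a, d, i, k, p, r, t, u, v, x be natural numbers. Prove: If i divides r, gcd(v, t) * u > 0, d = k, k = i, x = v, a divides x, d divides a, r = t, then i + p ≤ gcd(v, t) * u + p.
From d = k and k = i, d = i. d divides a, so i divides a. x = v and a divides x, therefore a divides v. Since i divides a, i divides v. r = t and i divides r, so i divides t. i divides v, so i divides gcd(v, t). Then i divides gcd(v, t) * u. gcd(v, t) * u > 0, so i ≤ gcd(v, t) * u. Then i + p ≤ gcd(v, t) * u + p.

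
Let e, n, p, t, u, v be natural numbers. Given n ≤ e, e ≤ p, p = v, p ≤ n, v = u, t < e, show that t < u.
p ≤ n and n ≤ e, so p ≤ e. e ≤ p, so e = p. Since p = v, e = v. v = u, so e = u. Since t < e, t < u.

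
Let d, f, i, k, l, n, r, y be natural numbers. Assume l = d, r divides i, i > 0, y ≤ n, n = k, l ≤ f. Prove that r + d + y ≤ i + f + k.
r divides i and i > 0, thus r ≤ i. Since l = d and l ≤ f, d ≤ f. n = k and y ≤ n, thus y ≤ k. From d ≤ f, d + y ≤ f + k. r ≤ i, so r + d + y ≤ i + f + k.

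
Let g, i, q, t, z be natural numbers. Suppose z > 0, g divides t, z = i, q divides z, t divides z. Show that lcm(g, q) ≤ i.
g divides t and t divides z, thus g divides z. Since q divides z, lcm(g, q) divides z. z > 0, so lcm(g, q) ≤ z. z = i, so lcm(g, q) ≤ i.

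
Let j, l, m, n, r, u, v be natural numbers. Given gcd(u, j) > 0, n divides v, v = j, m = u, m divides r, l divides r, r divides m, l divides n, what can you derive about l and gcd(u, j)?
l ≤ gcd(u, j)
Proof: r divides m and m divides r, so r = m. Since m = u, r = u. Since l divides r, l divides u. From l divides n and n divides v, l divides v. v = j, so l divides j. Since l divides u, l divides gcd(u, j). gcd(u, j) > 0, so l ≤ gcd(u, j).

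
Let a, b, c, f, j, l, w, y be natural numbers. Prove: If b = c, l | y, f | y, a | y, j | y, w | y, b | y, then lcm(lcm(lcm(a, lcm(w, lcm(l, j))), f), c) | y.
l | y and j | y, therefore lcm(l, j) | y. Since w | y, lcm(w, lcm(l, j)) | y. From a | y, lcm(a, lcm(w, lcm(l, j))) | y. Because f | y, lcm(lcm(a, lcm(w, lcm(l, j))), f) | y. From b = c and b | y, c | y. lcm(lcm(a, lcm(w, lcm(l, j))), f) | y, so lcm(lcm(lcm(a, lcm(w, lcm(l, j))), f), c) | y.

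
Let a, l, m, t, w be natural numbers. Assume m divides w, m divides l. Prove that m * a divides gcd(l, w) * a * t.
Since m divides l and m divides w, m divides gcd(l, w). Then m * a divides gcd(l, w) * a. Then m * a divides gcd(l, w) * a * t.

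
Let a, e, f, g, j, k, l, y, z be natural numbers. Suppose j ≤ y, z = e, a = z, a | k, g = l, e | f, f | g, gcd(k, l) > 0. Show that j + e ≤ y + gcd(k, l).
a = z and a | k, therefore z | k. Since z = e, e | k. e | f and f | g, so e | g. Since g = l, e | l. Since e | k, e | gcd(k, l). Since gcd(k, l) > 0, e ≤ gcd(k, l). Because j ≤ y, j + e ≤ y + gcd(k, l).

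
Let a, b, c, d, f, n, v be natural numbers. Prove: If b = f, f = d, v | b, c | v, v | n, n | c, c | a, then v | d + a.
Since b = f and f = d, b = d. v | b, so v | d. v | n and n | c, so v | c. c | v, so c = v. c | a, so v | a. v | d, so v | d + a.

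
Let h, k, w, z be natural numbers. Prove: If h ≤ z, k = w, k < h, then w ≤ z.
k < h and h ≤ z, so k < z. Since k = w, w < z. Then w ≤ z.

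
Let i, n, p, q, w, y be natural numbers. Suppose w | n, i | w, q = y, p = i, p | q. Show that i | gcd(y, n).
Since p = i and p | q, i | q. Since q = y, i | y. Because i | w and w | n, i | n. i | y, so i | gcd(y, n).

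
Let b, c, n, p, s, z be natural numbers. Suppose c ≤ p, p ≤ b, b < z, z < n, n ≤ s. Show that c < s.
p ≤ b and b < z, thus p < z. Because z < n, p < n. Since c ≤ p, c < n. n ≤ s, so c < s.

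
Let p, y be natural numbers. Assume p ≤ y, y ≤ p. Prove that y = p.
p ≤ y and y ≤ p, therefore p = y. Then y = p.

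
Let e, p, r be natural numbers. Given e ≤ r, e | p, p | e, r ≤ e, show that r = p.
Since r ≤ e and e ≤ r, r = e. Because e | p and p | e, e = p. r = e, so r = p.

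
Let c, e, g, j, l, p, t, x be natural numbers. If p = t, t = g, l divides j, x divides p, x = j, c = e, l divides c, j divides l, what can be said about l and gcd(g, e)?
l divides gcd(g, e)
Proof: Because p = t and t = g, p = g. Since j divides l and l divides j, j = l. Since x = j and x divides p, j divides p. j = l, so l divides p. p = g, so l divides g. Because c = e and l divides c, l divides e. Since l divides g, l divides gcd(g, e).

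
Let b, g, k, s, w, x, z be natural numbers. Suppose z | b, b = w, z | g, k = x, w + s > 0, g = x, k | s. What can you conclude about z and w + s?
z ≤ w + s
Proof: b = w and z | b, thus z | w. Since g = x and z | g, z | x. k = x and k | s, so x | s. Since z | x, z | s. Since z | w, z | w + s. Since w + s > 0, z ≤ w + s.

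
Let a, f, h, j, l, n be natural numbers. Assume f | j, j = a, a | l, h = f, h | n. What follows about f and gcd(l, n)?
f | gcd(l, n)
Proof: Because j = a and f | j, f | a. a | l, so f | l. Because h = f and h | n, f | n. Since f | l, f | gcd(l, n).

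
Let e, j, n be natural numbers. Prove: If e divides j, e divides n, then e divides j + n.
e divides j and e divides n. By divisibility of sums, e divides j + n.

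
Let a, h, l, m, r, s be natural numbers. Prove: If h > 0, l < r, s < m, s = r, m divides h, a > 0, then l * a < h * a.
Since m divides h and h > 0, m ≤ h. s < m, so s < h. Since s = r, r < h. l < r, so l < h. Using a > 0, by multiplying by a positive, l * a < h * a.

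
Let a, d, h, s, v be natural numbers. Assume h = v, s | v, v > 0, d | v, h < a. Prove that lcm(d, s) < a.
Because d | v and s | v, lcm(d, s) | v. v > 0, so lcm(d, s) ≤ v. Because h = v and h < a, v < a. Because lcm(d, s) ≤ v, lcm(d, s) < a.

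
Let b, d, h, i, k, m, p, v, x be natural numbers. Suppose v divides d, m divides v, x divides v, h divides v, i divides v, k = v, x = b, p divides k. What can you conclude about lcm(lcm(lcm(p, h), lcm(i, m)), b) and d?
lcm(lcm(lcm(p, h), lcm(i, m)), b) divides d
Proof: Because k = v and p divides k, p divides v. h divides v, so lcm(p, h) divides v. i divides v and m divides v, therefore lcm(i, m) divides v. lcm(p, h) divides v, so lcm(lcm(p, h), lcm(i, m)) divides v. x = b and x divides v, therefore b divides v. From lcm(lcm(p, h), lcm(i, m)) divides v, lcm(lcm(lcm(p, h), lcm(i, m)), b) divides v. Since v divides d, lcm(lcm(lcm(p, h), lcm(i, m)), b) divides d.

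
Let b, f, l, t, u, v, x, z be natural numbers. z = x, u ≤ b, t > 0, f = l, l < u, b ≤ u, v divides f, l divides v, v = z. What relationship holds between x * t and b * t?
x * t < b * t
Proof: f = l and v divides f, thus v divides l. Since l divides v, l = v. v = z and z = x, thus v = x. l = v, so l = x. From u ≤ b and b ≤ u, u = b. l < u, so l < b. From l = x, x < b. Since t > 0, by multiplying by a positive, x * t < b * t.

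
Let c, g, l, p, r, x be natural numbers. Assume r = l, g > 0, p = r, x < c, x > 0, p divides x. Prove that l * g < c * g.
p = r and r = l, therefore p = l. p divides x and x > 0, so p ≤ x. From x < c, p < c. p = l, so l < c. Combining with g > 0, by multiplying by a positive, l * g < c * g.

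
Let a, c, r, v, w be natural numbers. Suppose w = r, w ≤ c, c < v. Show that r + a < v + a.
w = r and w ≤ c, hence r ≤ c. Since c < v, r < v. Then r + a < v + a.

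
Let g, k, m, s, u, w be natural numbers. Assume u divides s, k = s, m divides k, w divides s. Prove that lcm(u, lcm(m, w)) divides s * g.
From k = s and m divides k, m divides s. Because w divides s, lcm(m, w) divides s. Because u divides s, lcm(u, lcm(m, w)) divides s. Then lcm(u, lcm(m, w)) divides s * g.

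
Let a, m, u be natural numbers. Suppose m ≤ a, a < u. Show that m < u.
m ≤ a and a < u. By transitivity, m < u.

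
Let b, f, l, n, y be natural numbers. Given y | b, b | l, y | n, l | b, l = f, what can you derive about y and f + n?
y | f + n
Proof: b | l and l | b, therefore b = l. Because l = f, b = f. y | b, so y | f. Because y | n, y | f + n.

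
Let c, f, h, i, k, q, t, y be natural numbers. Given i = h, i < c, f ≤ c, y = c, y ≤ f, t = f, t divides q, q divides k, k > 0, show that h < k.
Since i = h and i < c, h < c. Since y = c and y ≤ f, c ≤ f. Since f ≤ c, f = c. t = f and t divides q, thus f divides q. Since q divides k, f divides k. f = c, so c divides k. Since k > 0, c ≤ k. h < c, so h < k.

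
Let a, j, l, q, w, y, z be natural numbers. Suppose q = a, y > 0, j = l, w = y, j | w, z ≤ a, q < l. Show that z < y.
Since q = a and q < l, a < l. z ≤ a, so z < l. j = l and j | w, thus l | w. Since w = y, l | y. Since y > 0, l ≤ y. z < l, so z < y.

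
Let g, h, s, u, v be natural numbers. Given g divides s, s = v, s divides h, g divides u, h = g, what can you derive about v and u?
v divides u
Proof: From h = g and s divides h, s divides g. g divides s, so g = s. s = v, so g = v. g divides u, so v divides u.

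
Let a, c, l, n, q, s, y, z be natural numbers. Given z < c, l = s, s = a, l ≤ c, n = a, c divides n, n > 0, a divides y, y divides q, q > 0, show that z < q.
l = s and s = a, so l = a. Since l ≤ c, a ≤ c. Since c divides n and n > 0, c ≤ n. Since n = a, c ≤ a. Since a ≤ c, a = c. a divides y and y divides q, thus a divides q. a = c, so c divides q. Since q > 0, c ≤ q. Since z < c, z < q.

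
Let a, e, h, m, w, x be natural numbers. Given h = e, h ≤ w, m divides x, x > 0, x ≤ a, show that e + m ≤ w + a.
Because h = e and h ≤ w, e ≤ w. Since m divides x and x > 0, m ≤ x. x ≤ a, so m ≤ a. e ≤ w, so e + m ≤ w + a.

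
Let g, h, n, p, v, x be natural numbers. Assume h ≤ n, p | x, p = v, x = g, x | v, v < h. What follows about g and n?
g < n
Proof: p = v and p | x, thus v | x. Since x | v, v = x. Since x = g, v = g. v < h and h ≤ n, thus v < n. Since v = g, g < n.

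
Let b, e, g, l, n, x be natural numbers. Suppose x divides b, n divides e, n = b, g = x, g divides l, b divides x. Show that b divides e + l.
From n = b and n divides e, b divides e. x divides b and b divides x, thus x = b. Since g = x, g = b. Since g divides l, b divides l. Since b divides e, b divides e + l.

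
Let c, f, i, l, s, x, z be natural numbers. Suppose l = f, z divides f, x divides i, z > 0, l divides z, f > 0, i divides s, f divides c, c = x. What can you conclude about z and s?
z divides s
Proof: l divides z and z > 0, thus l ≤ z. l = f, so f ≤ z. Because z divides f and f > 0, z ≤ f. Since f ≤ z, f = z. c = x and f divides c, so f divides x. Since x divides i, f divides i. Since i divides s, f divides s. Since f = z, z divides s.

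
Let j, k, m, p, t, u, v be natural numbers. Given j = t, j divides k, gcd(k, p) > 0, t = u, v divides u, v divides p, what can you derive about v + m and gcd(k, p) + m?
v + m ≤ gcd(k, p) + m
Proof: j = t and j divides k, so t divides k. Since t = u, u divides k. Since v divides u, v divides k. From v divides p, v divides gcd(k, p). gcd(k, p) > 0, so v ≤ gcd(k, p). Then v + m ≤ gcd(k, p) + m.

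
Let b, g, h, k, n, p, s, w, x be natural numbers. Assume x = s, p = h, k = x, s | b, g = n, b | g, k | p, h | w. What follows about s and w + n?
s | w + n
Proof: k = x and x = s, thus k = s. From p = h and k | p, k | h. h | w, so k | w. Since k = s, s | w. s | b and b | g, hence s | g. Since g = n, s | n. Since s | w, s | w + n.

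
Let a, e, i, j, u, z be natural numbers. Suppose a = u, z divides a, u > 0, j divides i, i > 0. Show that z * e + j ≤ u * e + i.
a = u and z divides a, hence z divides u. u > 0, so z ≤ u. By multiplying by a non-negative, z * e ≤ u * e. j divides i and i > 0, therefore j ≤ i. z * e ≤ u * e, so z * e + j ≤ u * e + i.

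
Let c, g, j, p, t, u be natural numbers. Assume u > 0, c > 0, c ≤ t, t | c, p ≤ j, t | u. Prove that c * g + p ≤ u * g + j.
t | c and c > 0, so t ≤ c. Since c ≤ t, t = c. t | u and u > 0, hence t ≤ u. Because t = c, c ≤ u. Then c * g ≤ u * g. Since p ≤ j, c * g + p ≤ u * g + j.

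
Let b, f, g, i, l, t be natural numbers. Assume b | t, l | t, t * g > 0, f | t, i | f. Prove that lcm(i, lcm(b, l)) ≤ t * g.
From i | f and f | t, i | t. Because b | t and l | t, lcm(b, l) | t. Since i | t, lcm(i, lcm(b, l)) | t. Then lcm(i, lcm(b, l)) | t * g. Since t * g > 0, lcm(i, lcm(b, l)) ≤ t * g.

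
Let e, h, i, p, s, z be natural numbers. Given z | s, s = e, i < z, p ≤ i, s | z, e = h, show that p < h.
z | s and s | z, therefore z = s. Since s = e, z = e. e = h, so z = h. Because p ≤ i and i < z, p < z. Since z = h, p < h.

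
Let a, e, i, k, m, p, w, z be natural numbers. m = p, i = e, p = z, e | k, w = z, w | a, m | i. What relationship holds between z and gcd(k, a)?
z | gcd(k, a)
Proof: m = p and p = z, hence m = z. i = e and m | i, thus m | e. Since e | k, m | k. m = z, so z | k. w = z and w | a, therefore z | a. z | k, so z | gcd(k, a).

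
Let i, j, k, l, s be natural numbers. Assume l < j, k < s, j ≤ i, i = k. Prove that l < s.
Because i = k and j ≤ i, j ≤ k. l < j, so l < k. From k < s, l < s.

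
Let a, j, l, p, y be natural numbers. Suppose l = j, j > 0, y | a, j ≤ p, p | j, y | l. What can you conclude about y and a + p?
y | a + p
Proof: p | j and j > 0, so p ≤ j. j ≤ p, so j = p. Since l = j, l = p. Since y | l, y | p. y | a, so y | a + p.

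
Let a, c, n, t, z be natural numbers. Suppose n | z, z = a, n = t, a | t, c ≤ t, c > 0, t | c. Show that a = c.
From z = a and n | z, n | a. n = t, so t | a. Since a | t, a = t. From t | c and c > 0, t ≤ c. c ≤ t, so t = c. Since a = t, a = c.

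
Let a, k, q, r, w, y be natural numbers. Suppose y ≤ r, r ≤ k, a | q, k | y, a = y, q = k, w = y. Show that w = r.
Because q = k and a | q, a | k. a = y, so y | k. Because k | y, k = y. Since r ≤ k, r ≤ y. Since y ≤ r, y = r. Since w = y, w = r.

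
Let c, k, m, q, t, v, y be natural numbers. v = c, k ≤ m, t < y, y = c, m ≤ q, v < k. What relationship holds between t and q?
t < q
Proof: y = c and t < y, thus t < c. k ≤ m and m ≤ q, thus k ≤ q. Since v < k, v < q. Since v = c, c < q. t < c, so t < q.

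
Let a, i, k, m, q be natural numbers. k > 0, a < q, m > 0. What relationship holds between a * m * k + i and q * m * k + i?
a * m * k + i < q * m * k + i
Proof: a < q and m > 0. By multiplying by a positive, a * m < q * m. From k > 0, by multiplying by a positive, a * m * k < q * m * k. Then a * m * k + i < q * m * k + i.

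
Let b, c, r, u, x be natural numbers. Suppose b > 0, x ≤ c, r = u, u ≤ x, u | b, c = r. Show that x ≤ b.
From c = r and x ≤ c, x ≤ r. Since r = u, x ≤ u. Since u ≤ x, u = x. u | b and b > 0, thus u ≤ b. u = x, so x ≤ b.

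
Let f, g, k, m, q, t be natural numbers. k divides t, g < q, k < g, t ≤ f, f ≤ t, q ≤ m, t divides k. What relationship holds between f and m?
f < m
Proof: k divides t and t divides k, therefore k = t. Since t ≤ f and f ≤ t, t = f. Since k = t, k = f. k < g, so f < g. Because g < q and q ≤ m, g < m. Since f < g, f < m.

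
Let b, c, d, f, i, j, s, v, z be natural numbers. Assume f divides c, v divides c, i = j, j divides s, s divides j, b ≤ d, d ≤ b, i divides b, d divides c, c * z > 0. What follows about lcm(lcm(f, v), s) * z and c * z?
lcm(lcm(f, v), s) * z ≤ c * z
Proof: Because f divides c and v divides c, lcm(f, v) divides c. j divides s and s divides j, thus j = s. Since i = j, i = s. b ≤ d and d ≤ b, hence b = d. Since i divides b, i divides d. d divides c, so i divides c. i = s, so s divides c. Since lcm(f, v) divides c, lcm(lcm(f, v), s) divides c. Then lcm(lcm(f, v), s) * z divides c * z. c * z > 0, so lcm(lcm(f, v), s) * z ≤ c * z.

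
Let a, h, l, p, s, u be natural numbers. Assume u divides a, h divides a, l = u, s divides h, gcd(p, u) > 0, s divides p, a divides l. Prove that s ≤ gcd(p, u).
From l = u and a divides l, a divides u. u divides a, so a = u. Since s divides h and h divides a, s divides a. a = u, so s divides u. Since s divides p, s divides gcd(p, u). gcd(p, u) > 0, so s ≤ gcd(p, u).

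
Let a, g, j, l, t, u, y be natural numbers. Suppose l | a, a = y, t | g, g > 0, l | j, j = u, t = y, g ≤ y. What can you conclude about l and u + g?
l | u + g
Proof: Because j = u and l | j, l | u. t = y and t | g, thus y | g. g > 0, so y ≤ g. g ≤ y, so y = g. Since a = y, a = g. From l | a, l | g. Since l | u, l | u + g.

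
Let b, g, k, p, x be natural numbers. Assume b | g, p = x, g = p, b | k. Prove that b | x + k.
g = p and p = x, hence g = x. Since b | g, b | x. Since b | k, b | x + k.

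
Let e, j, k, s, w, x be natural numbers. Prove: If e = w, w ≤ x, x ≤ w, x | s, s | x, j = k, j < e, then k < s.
w ≤ x and x ≤ w, thus w = x. Because e = w, e = x. Since x | s and s | x, x = s. From e = x, e = s. j = k and j < e, so k < e. Since e = s, k < s.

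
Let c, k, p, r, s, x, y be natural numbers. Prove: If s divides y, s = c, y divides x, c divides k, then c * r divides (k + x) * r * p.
s = c and s divides y, hence c divides y. y divides x, so c divides x. Since c divides k, c divides k + x. Then c * r divides (k + x) * r. Then c * r divides (k + x) * r * p.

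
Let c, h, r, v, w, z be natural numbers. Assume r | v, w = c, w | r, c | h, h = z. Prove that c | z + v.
h = z and c | h, so c | z. From w = c and w | r, c | r. Since r | v, c | v. Since c | z, c | z + v.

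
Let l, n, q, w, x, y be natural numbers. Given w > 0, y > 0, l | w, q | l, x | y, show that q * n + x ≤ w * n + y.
q | l and l | w, so q | w. Since w > 0, q ≤ w. Then q * n ≤ w * n. From x | y and y > 0, x ≤ y. q * n ≤ w * n, so q * n + x ≤ w * n + y.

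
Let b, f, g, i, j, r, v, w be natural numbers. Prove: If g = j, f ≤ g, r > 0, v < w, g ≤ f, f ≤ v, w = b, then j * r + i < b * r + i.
f ≤ g and g ≤ f, therefore f = g. Since g = j, f = j. Since f ≤ v, j ≤ v. w = b and v < w, so v < b. From j ≤ v, j < b. Combining with r > 0, by multiplying by a positive, j * r < b * r. Then j * r + i < b * r + i.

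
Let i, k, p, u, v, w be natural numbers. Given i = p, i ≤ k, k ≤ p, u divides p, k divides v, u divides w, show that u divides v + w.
Since i = p and i ≤ k, p ≤ k. Since k ≤ p, p = k. From u divides p, u divides k. k divides v, so u divides v. u divides w, so u divides v + w.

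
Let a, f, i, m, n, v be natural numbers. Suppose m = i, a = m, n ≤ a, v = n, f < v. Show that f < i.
Since v = n and f < v, f < n. a = m and m = i, thus a = i. n ≤ a, so n ≤ i. Since f < n, f < i.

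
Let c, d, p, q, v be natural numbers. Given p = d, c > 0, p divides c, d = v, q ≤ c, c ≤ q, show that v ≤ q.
c ≤ q and q ≤ c, so c = q. p = d and p divides c, so d divides c. Since d = v, v divides c. Since c > 0, v ≤ c. c = q, so v ≤ q.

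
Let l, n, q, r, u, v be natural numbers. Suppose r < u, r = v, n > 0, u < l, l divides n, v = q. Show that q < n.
r = v and v = q, thus r = q. r < u and u < l, so r < l. Because l divides n and n > 0, l ≤ n. From r < l, r < n. Since r = q, q < n.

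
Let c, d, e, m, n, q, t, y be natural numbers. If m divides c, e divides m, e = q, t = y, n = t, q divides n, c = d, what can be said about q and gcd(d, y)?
q divides gcd(d, y)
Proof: Because c = d and m divides c, m divides d. Since e divides m, e divides d. e = q, so q divides d. Since n = t and q divides n, q divides t. Since t = y, q divides y. Since q divides d, q divides gcd(d, y).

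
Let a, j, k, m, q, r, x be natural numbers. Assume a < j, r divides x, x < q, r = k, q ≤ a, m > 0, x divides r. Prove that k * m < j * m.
x divides r and r divides x, hence x = r. r = k, so x = k. From q ≤ a and a < j, q < j. x < q, so x < j. Since x = k, k < j. From m > 0, by multiplying by a positive, k * m < j * m.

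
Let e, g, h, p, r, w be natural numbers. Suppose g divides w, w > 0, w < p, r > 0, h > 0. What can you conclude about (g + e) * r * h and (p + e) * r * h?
(g + e) * r * h < (p + e) * r * h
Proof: From g divides w and w > 0, g ≤ w. Since w < p, g < p. Then g + e < p + e. From r > 0, by multiplying by a positive, (g + e) * r < (p + e) * r. Since h > 0, by multiplying by a positive, (g + e) * r * h < (p + e) * r * h.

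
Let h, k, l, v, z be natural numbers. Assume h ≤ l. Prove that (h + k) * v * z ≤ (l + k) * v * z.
Since h ≤ l, h + k ≤ l + k. Then (h + k) * v ≤ (l + k) * v. Then (h + k) * v * z ≤ (l + k) * v * z.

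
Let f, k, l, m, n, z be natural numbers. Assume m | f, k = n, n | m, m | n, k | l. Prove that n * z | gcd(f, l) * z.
From m | n and n | m, m = n. Since m | f, n | f. Since k = n and k | l, n | l. Since n | f, n | gcd(f, l). Then n * z | gcd(f, l) * z.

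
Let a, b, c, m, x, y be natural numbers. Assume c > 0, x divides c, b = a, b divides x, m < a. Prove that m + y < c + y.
Because b divides x and x divides c, b divides c. Since b = a, a divides c. Since c > 0, a ≤ c. m < a, so m < c. Then m + y < c + y.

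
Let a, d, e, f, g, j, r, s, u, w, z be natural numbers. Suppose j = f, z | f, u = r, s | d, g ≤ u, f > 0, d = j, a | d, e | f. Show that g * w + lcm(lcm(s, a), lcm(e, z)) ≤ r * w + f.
Because u = r and g ≤ u, g ≤ r. Then g * w ≤ r * w. Because d = j and j = f, d = f. Since s | d and a | d, lcm(s, a) | d. From d = f, lcm(s, a) | f. From e | f and z | f, lcm(e, z) | f. lcm(s, a) | f, so lcm(lcm(s, a), lcm(e, z)) | f. Since f > 0, lcm(lcm(s, a), lcm(e, z)) ≤ f. Since g * w ≤ r * w, g * w + lcm(lcm(s, a), lcm(e, z)) ≤ r * w + f.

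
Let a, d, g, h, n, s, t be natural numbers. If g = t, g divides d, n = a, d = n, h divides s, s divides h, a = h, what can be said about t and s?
t divides s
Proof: From n = a and a = h, n = h. From h divides s and s divides h, h = s. From n = h, n = s. g = t and g divides d, so t divides d. Since d = n, t divides n. n = s, so t divides s.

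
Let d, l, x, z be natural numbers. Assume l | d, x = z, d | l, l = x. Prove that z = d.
d | l and l | d, thus d = l. From l = x, d = x. Because x = z, d = z. Then z = d.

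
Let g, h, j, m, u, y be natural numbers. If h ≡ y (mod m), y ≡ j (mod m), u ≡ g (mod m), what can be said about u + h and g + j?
u + h ≡ g + j (mod m)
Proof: h ≡ y (mod m) and y ≡ j (mod m), thus h ≡ j (mod m). Since u ≡ g (mod m), u + h ≡ g + j (mod m).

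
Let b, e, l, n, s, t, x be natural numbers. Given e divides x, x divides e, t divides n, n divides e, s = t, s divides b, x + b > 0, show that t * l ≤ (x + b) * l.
Since e divides x and x divides e, e = x. t divides n and n divides e, hence t divides e. Since e = x, t divides x. s = t and s divides b, thus t divides b. t divides x, so t divides x + b. Since x + b > 0, t ≤ x + b. By multiplying by a non-negative, t * l ≤ (x + b) * l.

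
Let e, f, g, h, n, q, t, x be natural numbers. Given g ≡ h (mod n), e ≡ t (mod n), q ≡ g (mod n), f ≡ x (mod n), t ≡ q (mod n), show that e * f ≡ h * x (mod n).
e ≡ t (mod n) and t ≡ q (mod n), hence e ≡ q (mod n). Since q ≡ g (mod n), e ≡ g (mod n). Since g ≡ h (mod n), e ≡ h (mod n). Combining with f ≡ x (mod n), by multiplying congruences, e * f ≡ h * x (mod n).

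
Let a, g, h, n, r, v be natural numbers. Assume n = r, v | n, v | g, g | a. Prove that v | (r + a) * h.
From n = r and v | n, v | r. v | g and g | a, hence v | a. From v | r, v | r + a. Then v | (r + a) * h.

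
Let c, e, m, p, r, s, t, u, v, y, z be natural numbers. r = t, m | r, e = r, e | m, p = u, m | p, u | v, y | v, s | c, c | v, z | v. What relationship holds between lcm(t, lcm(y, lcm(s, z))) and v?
lcm(t, lcm(y, lcm(s, z))) | v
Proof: From e = r and e | m, r | m. Since m | r, m = r. Since p = u and m | p, m | u. u | v, so m | v. Since m = r, r | v. r = t, so t | v. Since s | c and c | v, s | v. Since z | v, lcm(s, z) | v. Since y | v, lcm(y, lcm(s, z)) | v. t | v, so lcm(t, lcm(y, lcm(s, z))) | v.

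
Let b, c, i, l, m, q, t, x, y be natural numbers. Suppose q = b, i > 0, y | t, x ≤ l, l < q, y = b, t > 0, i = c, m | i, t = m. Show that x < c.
q = b and l < q, hence l < b. y = b and y | t, hence b | t. t > 0, so b ≤ t. Since l < b, l < t. From x ≤ l, x < t. Since t = m, x < m. From m | i and i > 0, m ≤ i. Because i = c, m ≤ c. x < m, so x < c.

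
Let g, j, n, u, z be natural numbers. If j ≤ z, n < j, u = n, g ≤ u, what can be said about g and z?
g < z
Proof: u = n and g ≤ u, hence g ≤ n. n < j, so g < j. j ≤ z, so g < z.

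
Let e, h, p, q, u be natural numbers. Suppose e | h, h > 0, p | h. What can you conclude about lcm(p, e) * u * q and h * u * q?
lcm(p, e) * u * q ≤ h * u * q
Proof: Since p | h and e | h, lcm(p, e) | h. Since h > 0, lcm(p, e) ≤ h. Then lcm(p, e) * u ≤ h * u. Then lcm(p, e) * u * q ≤ h * u * q.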